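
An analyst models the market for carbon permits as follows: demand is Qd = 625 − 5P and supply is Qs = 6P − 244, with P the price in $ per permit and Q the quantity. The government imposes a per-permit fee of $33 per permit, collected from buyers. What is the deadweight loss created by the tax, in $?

Without the tax, 625 − 5P = 6P − 244 gives 11P = 869, so P* = $79 and Q* = 230.
With the tax collected from buyers, demand (in seller-price terms) shifts: Qd = 625 − 5(P + 33).
Solving gives Q = 140 with buyers paying $97 and sellers receiving $64 (the $33 wedge).
Quantity falls by |ΔQ| = |230 − 140| = 90.
DWL = ½ · t · |ΔQ| = ½ · 33 · 90 = $1485.

Deadweight loss = $1485.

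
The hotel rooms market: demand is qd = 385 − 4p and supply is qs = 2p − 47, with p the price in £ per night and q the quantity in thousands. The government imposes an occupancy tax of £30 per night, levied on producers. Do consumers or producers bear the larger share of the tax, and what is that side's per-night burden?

Before the tax: set 385 − 4p = 2p − 47 → p* = £72, q* = 97.
With the tax collected from producers, supply shifts: qs = 2(p − 30) − 47.
Solving gives q = 57 with consumers paying £82 and producers receiving £52 (the £30 wedge).
Per-night burden: consumers £10, producers £20.
Producers take the larger share because supply is less price-elastic here (demand slope 4 vs supply slope 2).
The less price-elastic side of the market bears the larger share of a per-unit tax.

Producers bear the larger share: £20 per night.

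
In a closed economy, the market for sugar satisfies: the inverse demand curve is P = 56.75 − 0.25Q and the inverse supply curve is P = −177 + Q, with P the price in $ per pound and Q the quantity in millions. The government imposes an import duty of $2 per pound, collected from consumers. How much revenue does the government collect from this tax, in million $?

Tax revenue = $370.8 million.

Rewrite in direct form: Qd = 227 − 4P and Qs = P + 177.
Before the tax: set 227 − 4P = P + 177 → P* = $10, Q* = 187.
With the tax collected from consumers, demand (in seller-price terms) shifts: Qd = 227 − 4(P + 2).
Solving gives Q = 185.4 with consumers paying $10.4 and suppliers receiving $8.4 (the $2 wedge).
Revenue = t · Q = 2 · 185.4 = $370.8.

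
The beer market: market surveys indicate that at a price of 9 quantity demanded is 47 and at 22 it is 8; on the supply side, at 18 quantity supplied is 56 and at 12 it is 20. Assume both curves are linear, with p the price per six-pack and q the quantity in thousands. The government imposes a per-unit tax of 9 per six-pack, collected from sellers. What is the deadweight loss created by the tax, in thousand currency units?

Deadweight loss = 81 thousand.

Demand slope: (8 − 47)/(22 − 9) = -3, so qd = 74 − 3p.
Supply slope: (20 − 56)/(12 − 18) = 6, so qs = 6p − 52.
Without the tax, 74 − 3p = 6p − 52 gives 9p = 126, so p* = 14 and q* = 32.
With the tax collected from sellers, supply shifts: qs = 6(p − 9) − 52.
Solving gives q = 14 with buyers paying 20 and sellers receiving 11 (the 9 wedge).
Quantity falls by |ΔQ| = |32 − 14| = 18.
DWL = ½ · t · |ΔQ| = ½ · 9 · 18 = 81.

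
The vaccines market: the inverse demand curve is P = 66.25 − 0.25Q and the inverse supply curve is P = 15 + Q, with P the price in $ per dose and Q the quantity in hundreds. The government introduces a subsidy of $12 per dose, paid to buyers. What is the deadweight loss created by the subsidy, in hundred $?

Deadweight loss = $57.6 hundred.

Rewrite in direct form: Qd = 265 − 4P and Qs = P − 15.
Without the subsidy, 265 − 4P = P − 15 gives 5P = 280, so P* = $56 and Q* = 41.
With a per-unit subsidy paid to buyers, each effectively pays P − 12, so demand becomes Qd = 265 − 4(P − 12).
New equilibrium: buyers pay $53.6, producers receive $65.6, Q = 50.6. (Wedge: Pb − Ps = −12.)
Quantity rises by |ΔQ| = |41 − 50.6| = 9.6.
DWL = ½ · t · |ΔQ| = ½ · 12 · 9.6 = $57.6.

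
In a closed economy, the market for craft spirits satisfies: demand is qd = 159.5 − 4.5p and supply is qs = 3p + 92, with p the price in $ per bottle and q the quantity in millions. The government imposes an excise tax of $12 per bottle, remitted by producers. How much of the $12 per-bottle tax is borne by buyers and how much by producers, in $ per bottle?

Buyers bear $4.8 per bottle; producers bear $7.2 per bottle.

Before the tax: set 159.5 − 4.5p = 3p + 92 → p* = $9, q* = 119.
With the tax collected from producers, supply shifts: qs = 3(p − 12) + 92.
New equilibrium: buyers pay $13.8, producers receive $1.8, q = 97.4. (Wedge: pb − ps = 12.)
Burden on buyers: $4.8; on producers: $7.2. (They sum to $12.)
The less price-elastic side of the market bears the larger share of a per-unit tax.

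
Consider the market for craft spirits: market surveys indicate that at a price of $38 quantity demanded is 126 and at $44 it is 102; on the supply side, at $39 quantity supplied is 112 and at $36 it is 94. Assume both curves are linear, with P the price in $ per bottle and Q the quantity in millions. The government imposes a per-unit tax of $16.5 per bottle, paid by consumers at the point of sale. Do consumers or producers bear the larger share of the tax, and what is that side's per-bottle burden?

Demand slope: (102 − 126)/(44 − 38) = -4, so Qd = 278 − 4P.
Supply slope: (94 − 112)/(36 − 39) = 6, so Qs = 6P − 122.
Without the tax, 278 − 4P = 6P − 122 gives 10P = 400, so P* = $40 and Q* = 118.
With the tax collected from consumers, demand (in seller-price terms) shifts: Qd = 278 − 4(P + 16.5).
New equilibrium: consumers pay $49.9, producers receive $33.4, Q = 78.4. (Wedge: Pb − Ps = 16.5.)
Per-bottle burden: consumers $9.9, producers $6.6.
Consumers take the larger share because demand is less price-elastic here (demand slope 4 vs supply slope 6).

Consumers bear the larger share: $9.9 per bottle.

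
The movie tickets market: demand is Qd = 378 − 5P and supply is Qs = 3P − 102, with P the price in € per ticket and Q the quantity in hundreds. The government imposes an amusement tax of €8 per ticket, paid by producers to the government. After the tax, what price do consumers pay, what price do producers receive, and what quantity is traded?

Consumers pay €63; producers receive €55; quantity = 63.

Before the tax: set 378 − 5P = 3P − 102 → P* = €60, Q* = 78.
With the tax collected from producers, supply shifts: Qs = 3(P − 8) − 102.
Solving gives Q = 63 with consumers paying €63 and producers receiving €55 (the €8 wedge).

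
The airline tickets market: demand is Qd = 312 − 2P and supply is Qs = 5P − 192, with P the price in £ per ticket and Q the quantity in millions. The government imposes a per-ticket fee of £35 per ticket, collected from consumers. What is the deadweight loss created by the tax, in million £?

Without the tax, 312 − 2P = 5P − 192 gives 7P = 504, so P* = £72 and Q* = 168.
With the tax collected from consumers, demand (in seller-price terms) shifts: Qd = 312 − 2(P + 35).
Solving gives Q = 118 with consumers paying £97 and sellers receiving £62 (the £35 wedge).
Quantity falls by |ΔQ| = |168 − 118| = 50.
DWL = ½ · t · |ΔQ| = ½ · 35 · 50 = £875.

Deadweight loss = £875 million.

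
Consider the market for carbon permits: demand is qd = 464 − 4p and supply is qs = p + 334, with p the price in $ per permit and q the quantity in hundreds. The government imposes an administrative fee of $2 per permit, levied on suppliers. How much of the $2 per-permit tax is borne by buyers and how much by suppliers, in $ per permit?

Without the tax, 464 − 4p = p + 334 gives 5p = 130, so p* = $26 and q* = 360.
With the tax collected from suppliers, supply shifts: qs = (p − 2) + 334.
New equilibrium: buyers pay $26.4, suppliers receive $24.4, q = 358.4. (Wedge: pb − ps = 2.)
Burden on buyers: $0.4; on suppliers: $1.6. (They sum to $2.)
The less price-elastic side of the market bears the larger share of a per-unit tax.

Buyers bear $0.4 per permit; suppliers bear $1.6 per permit.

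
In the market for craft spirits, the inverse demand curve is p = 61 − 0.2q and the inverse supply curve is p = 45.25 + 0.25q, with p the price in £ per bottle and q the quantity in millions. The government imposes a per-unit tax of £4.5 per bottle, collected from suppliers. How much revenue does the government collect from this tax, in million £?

Tax revenue = £112.5 million.

Rewrite in direct form: qd = 305 − 5p and qs = 4p − 181.
Before the tax: set 305 − 5p = 4p − 181 → p* = £54, q* = 35.
With the tax collected from suppliers, supply shifts: qs = 4(p − 4.5) − 181.
New equilibrium: consumers pay £56, suppliers receive £51.5, q = 25. (Wedge: pb − ps = 4.5.)
Revenue = t · Q = 4.5 · 25 = £112.5.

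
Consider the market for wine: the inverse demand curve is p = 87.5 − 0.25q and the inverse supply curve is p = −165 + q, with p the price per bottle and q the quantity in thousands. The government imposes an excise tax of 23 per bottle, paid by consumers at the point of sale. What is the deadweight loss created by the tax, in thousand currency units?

Rewrite in direct form: qd = 350 − 4p and qs = p + 165.
Before the tax: set 350 − 4p = p + 165 → p* = 37, q* = 202.
With the tax collected from consumers, demand (in seller-price terms) shifts: qd = 350 − 4(p + 23).
New equilibrium: consumers pay 41.6, producers receive 18.6, q = 183.6. (Wedge: pb − ps = 23.)
Quantity falls by |ΔQ| = |202 − 183.6| = 18.4.
DWL = ½ · t · |ΔQ| = ½ · 23 · 18.4 = 211.6.

Deadweight loss = 211.6 thousand.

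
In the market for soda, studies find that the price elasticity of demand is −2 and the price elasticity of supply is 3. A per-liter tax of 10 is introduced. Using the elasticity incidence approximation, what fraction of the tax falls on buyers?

Buyers' share ≈ 0.6.

Incidence ratio: buyers' share ≈ εs / (εs + |εd|) = 3 / (3 + 2) = 0.6.
Supply is the more elastic side, so buyers bear the larger share.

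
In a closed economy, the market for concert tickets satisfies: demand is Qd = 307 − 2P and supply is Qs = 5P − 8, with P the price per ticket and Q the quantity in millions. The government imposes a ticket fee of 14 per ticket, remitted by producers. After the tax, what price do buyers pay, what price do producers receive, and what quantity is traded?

Buyers pay 55; producers receive 41; quantity = 197.

Without the tax, 307 − 2P = 5P − 8 gives 7P = 315, so P* = 45 and Q* = 217.
With the tax collected from producers, supply shifts: Qs = 5(P − 14) − 8.
Solving gives Q = 197 with buyers paying 55 and producers receiving 41 (the 14 wedge).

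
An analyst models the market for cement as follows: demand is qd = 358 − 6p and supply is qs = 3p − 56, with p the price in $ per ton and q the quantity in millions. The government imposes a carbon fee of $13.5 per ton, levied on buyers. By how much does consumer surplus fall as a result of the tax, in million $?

Consumer surplus falls by $308.25 million.

Without the tax, 358 − 6p = 3p − 56 gives 9p = 414, so p* = $46 and q* = 82.
With the tax collected from buyers, demand (in seller-price terms) shifts: qd = 358 − 6(p + 13.5).
Solving gives q = 55 with buyers paying $50.5 and producers receiving $37 (the $13.5 wedge).
ΔCS is the trapezoid between Q = 55 and Q = 82 of height $4.5: ½ · (82 + 55) · 4.5 = $308.25.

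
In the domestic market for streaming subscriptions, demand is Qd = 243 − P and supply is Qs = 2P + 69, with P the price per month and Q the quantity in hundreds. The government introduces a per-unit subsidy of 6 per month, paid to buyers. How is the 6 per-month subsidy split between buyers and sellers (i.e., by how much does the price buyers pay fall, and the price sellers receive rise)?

Before the subsidy: set 243 − P = 2P + 69 → P* = 58, Q* = 185.
With a per-unit subsidy paid to buyers, each effectively pays P − 6, so demand becomes Qd = 243 − (P − 6).
New equilibrium: buyers pay 54, sellers receive 60, Q = 189. (Wedge: Pb − Ps = −6.)
Gain to buyers: 4; to sellers: 2. (They sum to 6.)

Buyers gain 4 per month; sellers gain 2 per month.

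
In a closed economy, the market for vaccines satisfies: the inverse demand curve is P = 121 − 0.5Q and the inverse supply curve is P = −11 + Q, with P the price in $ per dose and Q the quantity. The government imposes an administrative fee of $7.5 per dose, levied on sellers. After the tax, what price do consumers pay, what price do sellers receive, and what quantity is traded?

Inverting to Q(P) form: Qd = 242 − 2P; Qs = P + 11.
Before the tax: set 242 − 2P = P + 11 → P* = $77, Q* = 88.
With the tax collected from sellers, supply shifts: Qs = (P − 7.5) + 11.
Solving gives Q = 83 with consumers paying $79.5 and sellers receiving $72 (the $7.5 wedge).

Consumers pay $79.5; sellers receive $72; quantity = 83.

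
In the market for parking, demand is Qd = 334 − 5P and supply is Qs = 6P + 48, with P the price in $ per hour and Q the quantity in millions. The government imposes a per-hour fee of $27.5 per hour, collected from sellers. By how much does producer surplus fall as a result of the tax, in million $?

Without the tax, 334 − 5P = 6P + 48 gives 11P = 286, so P* = $26 and Q* = 204.
With the tax collected from sellers, supply shifts: Qs = 6(P − 27.5) + 48.
Solving gives Q = 129 with buyers paying $41 and sellers receiving $13.5 (the $27.5 wedge).
ΔPS is the trapezoid between Q = 129 and Q = 204 of height $12.5: ½ · (204 + 129) · 12.5 = $2081.25.

Producer surplus falls by $2081.25 million.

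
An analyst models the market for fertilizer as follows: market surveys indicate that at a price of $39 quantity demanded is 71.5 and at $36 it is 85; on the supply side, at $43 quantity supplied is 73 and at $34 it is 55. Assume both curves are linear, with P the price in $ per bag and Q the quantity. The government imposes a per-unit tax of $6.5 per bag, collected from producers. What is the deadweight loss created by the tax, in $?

Demand slope: (85 − 71.5)/(36 − 39) = -4.5, so Qd = 247 − 4.5P.
Supply slope: (55 − 73)/(34 − 43) = 2, so Qs = 2P − 13.
Before the tax: set 247 − 4.5P = 2P − 13 → P* = $40, Q* = 67.
With the tax collected from producers, supply shifts: Qs = 2(P − 6.5) − 13.
Solving gives Q = 58 with consumers paying $42 and producers receiving $35.5 (the $6.5 wedge).
Quantity falls by |ΔQ| = |67 − 58| = 9.
DWL = ½ · t · |ΔQ| = ½ · 6.5 · 9 = $29.25.

Deadweight loss = $29.25.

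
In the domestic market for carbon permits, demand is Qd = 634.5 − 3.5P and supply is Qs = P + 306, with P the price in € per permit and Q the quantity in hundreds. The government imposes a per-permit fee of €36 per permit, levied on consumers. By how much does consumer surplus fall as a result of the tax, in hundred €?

Consumer surplus falls by €2920 hundred.

Without the tax, 634.5 − 3.5P = P + 306 gives 4.5P = 328.5, so P* = €73 and Q* = 379.
With the tax collected from consumers, demand (in seller-price terms) shifts: Qd = 634.5 − 3.5(P + 36).
Solving gives Q = 351 with consumers paying €81 and sellers receiving €45 (the €36 wedge).
ΔCS is the trapezoid between Q = 351 and Q = 379 of height €8: ½ · (379 + 351) · 8 = €2920.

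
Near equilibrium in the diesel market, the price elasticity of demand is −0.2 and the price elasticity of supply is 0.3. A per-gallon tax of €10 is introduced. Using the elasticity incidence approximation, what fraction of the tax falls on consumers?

Consumers' share ≈ 0.6.

Incidence ratio: consumers' share ≈ εs / (εs + |εd|) = 0.3 / (0.3 + 0.2) = 0.6.
Supply is the more elastic side, so consumers bear the larger share.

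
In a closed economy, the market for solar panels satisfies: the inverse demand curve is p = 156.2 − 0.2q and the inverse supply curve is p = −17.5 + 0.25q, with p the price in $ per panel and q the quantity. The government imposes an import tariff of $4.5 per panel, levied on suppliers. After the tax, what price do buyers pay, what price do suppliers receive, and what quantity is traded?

Buyers pay $81; suppliers receive $76.5; quantity = 376.

Inverting to q(p) form: qd = 781 − 5p; qs = 4p + 70.
Before the tax: set 781 − 5p = 4p + 70 → p* = $79, q* = 386.
With the tax collected from suppliers, supply shifts: qs = 4(p − 4.5) + 70.
New equilibrium: buyers pay $81, suppliers receive $76.5, q = 376. (Wedge: pb − ps = 4.5.)
The less price-elastic side of the market bears the larger share of a per-unit tax.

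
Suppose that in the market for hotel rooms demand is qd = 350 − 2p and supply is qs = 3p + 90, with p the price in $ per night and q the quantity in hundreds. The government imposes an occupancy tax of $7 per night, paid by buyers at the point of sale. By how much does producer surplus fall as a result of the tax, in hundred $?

Before the tax: set 350 − 2p = 3p + 90 → p* = $52, q* = 246.
With the tax collected from buyers, demand (in seller-price terms) shifts: qd = 350 − 2(p + 7).
Solving gives q = 237.6 with buyers paying $56.2 and producers receiving $49.2 (the $7 wedge).
ΔPS is the trapezoid between Q = 237.6 and Q = 246 of height $2.8: ½ · (246 + 237.6) · 2.8 = $677.04.

Producer surplus falls by $677.04 hundred.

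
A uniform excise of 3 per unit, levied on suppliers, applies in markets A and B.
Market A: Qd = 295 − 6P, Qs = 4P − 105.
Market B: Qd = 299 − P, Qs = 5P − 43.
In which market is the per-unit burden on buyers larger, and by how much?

Market A: pre-tax P* = 40, Q* = 55; post-tax Q = 47.8; per-unit burden on buyers = 1.2.
Market B: pre-tax P* = 57, Q* = 242; post-tax Q = 239.5; per-unit burden on buyers = 2.5.
Difference: 1.2 vs 2.5 → market B is larger by 1.3.

Market B, by 1.3.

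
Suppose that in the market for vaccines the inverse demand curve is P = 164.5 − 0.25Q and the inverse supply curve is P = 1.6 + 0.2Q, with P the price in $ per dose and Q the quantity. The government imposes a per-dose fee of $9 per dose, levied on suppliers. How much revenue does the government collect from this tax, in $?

Tax revenue = $3078.

Rewrite in direct form: Qd = 658 − 4P and Qs = 5P − 8.
Without the tax, 658 − 4P = 5P − 8 gives 9P = 666, so P* = $74 and Q* = 362.
With the tax collected from suppliers, supply shifts: Qs = 5(P − 9) − 8.
New equilibrium: buyers pay $79, suppliers receive $70, Q = 342. (Wedge: Pb − Ps = 9.)
Revenue = t · Q = 9 · 342 = $3078.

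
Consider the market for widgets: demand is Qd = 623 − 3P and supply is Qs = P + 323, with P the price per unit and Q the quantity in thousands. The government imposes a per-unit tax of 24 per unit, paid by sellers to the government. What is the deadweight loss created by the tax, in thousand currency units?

Without the tax, 623 − 3P = P + 323 gives 4P = 300, so P* = 75 and Q* = 398.
With the tax collected from sellers, supply shifts: Qs = (P − 24) + 323.
Solving gives Q = 380 with buyers paying 81 and sellers receiving 57 (the 24 wedge).
Quantity falls by |ΔQ| = |398 − 380| = 18.
DWL = ½ · t · |ΔQ| = ½ · 24 · 18 = 216.

Deadweight loss = 216 thousand.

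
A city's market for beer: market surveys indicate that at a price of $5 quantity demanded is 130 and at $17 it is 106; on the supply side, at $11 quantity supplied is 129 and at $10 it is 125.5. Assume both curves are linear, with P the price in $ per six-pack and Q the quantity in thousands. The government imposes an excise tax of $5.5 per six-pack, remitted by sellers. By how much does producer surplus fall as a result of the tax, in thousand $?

Demand slope: (106 − 130)/(17 − 5) = -2, so Qd = 140 − 2P.
Supply slope: (125.5 − 129)/(10 − 11) = 3.5, so Qs = 3.5P + 90.5.
Before the tax: set 140 − 2P = 3.5P + 90.5 → P* = $9, Q* = 122.
With the tax collected from sellers, supply shifts: Qs = 3.5(P − 5.5) + 90.5.
New equilibrium: buyers pay $12.5, sellers receive $7, Q = 115. (Wedge: Pb − Ps = 5.5.)
ΔPS is the trapezoid between Q = 115 and Q = 122 of height $2: ½ · (122 + 115) · 2 = $237.

Producer surplus falls by $237 thousand.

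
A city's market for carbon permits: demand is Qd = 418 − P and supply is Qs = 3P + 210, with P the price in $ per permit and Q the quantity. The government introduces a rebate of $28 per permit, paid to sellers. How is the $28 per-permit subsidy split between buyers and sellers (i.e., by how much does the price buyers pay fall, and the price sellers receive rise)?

Without the subsidy, 418 − P = 3P + 210 gives 4P = 208, so P* = $52 and Q* = 366.
With a per-unit subsidy paid to sellers, each receives P + 28 per unit sold, so supply becomes Qs = 3(P + 28) + 210.
Solving gives Q = 387 with buyers paying $31 and sellers receiving $59 (the $28 wedge).
Gain to buyers: $21; to sellers: $7. (They sum to $28.)

Buyers gain $21 per permit; sellers gain $7 per permit.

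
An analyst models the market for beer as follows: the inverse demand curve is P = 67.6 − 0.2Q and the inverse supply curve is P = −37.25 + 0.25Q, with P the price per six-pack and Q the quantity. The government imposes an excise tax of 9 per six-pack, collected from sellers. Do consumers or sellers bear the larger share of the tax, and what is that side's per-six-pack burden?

Sellers bear the larger share: 5 per six-pack.

Rewrite in direct form: Qd = 338 − 5P and Qs = 4P + 149.
Before the tax: set 338 − 5P = 4P + 149 → P* = 21, Q* = 233.
With the tax collected from sellers, supply shifts: Qs = 4(P − 9) + 149.
New equilibrium: consumers pay 25, sellers receive 16, Q = 213. (Wedge: Pb − Ps = 9.)
Per-six-pack burden: consumers 4, sellers 5.
Sellers take the larger share because supply is less price-elastic here (demand slope 5 vs supply slope 4).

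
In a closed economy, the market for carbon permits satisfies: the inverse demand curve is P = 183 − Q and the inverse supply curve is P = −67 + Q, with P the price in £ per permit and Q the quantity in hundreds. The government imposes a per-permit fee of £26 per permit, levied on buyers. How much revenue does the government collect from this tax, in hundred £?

Rewrite in direct form: Qd = 183 − P and Qs = P + 67.
Without the tax, 183 − P = P + 67 gives 2P = 116, so P* = £58 and Q* = 125.
With the tax collected from buyers, demand (in seller-price terms) shifts: Qd = 183 − (P + 26).
New equilibrium: buyers pay £71, suppliers receive £45, Q = 112. (Wedge: Pb − Ps = 26.)
Revenue = t · Q = 26 · 112 = £2912.

Tax revenue = £2912 hundred.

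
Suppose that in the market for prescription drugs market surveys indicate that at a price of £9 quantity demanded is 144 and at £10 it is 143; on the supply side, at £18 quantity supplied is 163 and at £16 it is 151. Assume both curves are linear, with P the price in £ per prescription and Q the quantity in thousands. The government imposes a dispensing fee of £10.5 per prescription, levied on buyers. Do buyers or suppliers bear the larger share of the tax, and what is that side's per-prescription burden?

Demand slope: (143 − 144)/(10 − 9) = -1, so Qd = 153 − P.
Supply slope: (151 − 163)/(16 − 18) = 6, so Qs = 6P + 55.
Before the tax: set 153 − P = 6P + 55 → P* = £14, Q* = 139.
With the tax collected from buyers, demand (in seller-price terms) shifts: Qd = 153 − (P + 10.5).
Solving gives Q = 130 with buyers paying £23 and suppliers receiving £12.5 (the £10.5 wedge).
Per-prescription burden: buyers £9, suppliers £1.5.
Buyers take the larger share because demand is less price-elastic here (demand slope 1 vs supply slope 6).

Buyers bear the larger share: £9 per prescription.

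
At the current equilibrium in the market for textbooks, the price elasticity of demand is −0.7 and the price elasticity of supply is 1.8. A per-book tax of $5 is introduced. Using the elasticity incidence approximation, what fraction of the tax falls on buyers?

Buyers' share ≈ 0.72.

Incidence ratio: buyers' share ≈ εs / (εs + |εd|) = 1.8 / (1.8 + 0.7) = 0.72.
Supply is the more elastic side, so buyers bear the larger share.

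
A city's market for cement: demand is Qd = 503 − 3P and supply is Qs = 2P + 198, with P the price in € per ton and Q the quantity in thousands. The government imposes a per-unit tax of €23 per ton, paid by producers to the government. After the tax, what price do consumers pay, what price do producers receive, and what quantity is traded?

Consumers pay €70.2; producers receive €47.2; quantity = 292.4.

Without the tax, 503 − 3P = 2P + 198 gives 5P = 305, so P* = €61 and Q* = 320.
With the tax collected from producers, supply shifts: Qs = 2(P − 23) + 198.
Solving gives Q = 292.4 with consumers paying €70.2 and producers receiving €47.2 (the €23 wedge).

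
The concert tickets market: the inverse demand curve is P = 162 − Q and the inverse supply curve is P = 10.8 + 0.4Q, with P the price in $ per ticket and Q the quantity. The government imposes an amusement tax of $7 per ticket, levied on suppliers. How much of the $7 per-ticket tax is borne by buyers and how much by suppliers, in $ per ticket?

Buyers bear $5 per ticket; suppliers bear $2 per ticket.

Inverting to Q(P) form: Qd = 162 − P; Qs = 2.5P − 27.
Before the tax: set 162 − P = 2.5P − 27 → P* = $54, Q* = 108.
With the tax collected from suppliers, supply shifts: Qs = 2.5(P − 7) − 27.
New equilibrium: buyers pay $59, suppliers receive $52, Q = 103. (Wedge: Pb − Ps = 7.)
Burden on buyers: $5; on suppliers: $2. (They sum to $7.)
The less price-elastic side of the market bears the larger share of a per-unit tax.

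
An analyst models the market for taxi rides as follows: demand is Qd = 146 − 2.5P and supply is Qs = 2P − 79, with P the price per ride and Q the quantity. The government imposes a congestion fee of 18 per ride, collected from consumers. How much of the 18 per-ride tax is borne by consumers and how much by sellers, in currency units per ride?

Consumers bear 8 per ride; sellers bear 10 per ride.

Without the tax, 146 − 2.5P = 2P − 79 gives 4.5P = 225, so P* = 50 and Q* = 21.
With the tax collected from consumers, demand (in seller-price terms) shifts: Qd = 146 − 2.5(P + 18).
Solving gives Q = 1 with consumers paying 58 and sellers receiving 40 (the 18 wedge).
Burden on consumers: 8; on sellers: 10. (They sum to 18.)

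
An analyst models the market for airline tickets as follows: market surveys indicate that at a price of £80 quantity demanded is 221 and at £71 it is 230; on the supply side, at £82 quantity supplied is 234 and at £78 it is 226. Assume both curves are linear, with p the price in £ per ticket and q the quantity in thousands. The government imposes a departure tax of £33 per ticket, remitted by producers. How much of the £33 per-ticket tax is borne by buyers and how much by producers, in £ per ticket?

Buyers bear £22 per ticket; producers bear £11 per ticket.

Demand slope: (230 − 221)/(71 − 80) = -1, so qd = 301 − p.
Supply slope: (226 − 234)/(78 − 82) = 2, so qs = 2p + 70.
Before the tax: set 301 − p = 2p + 70 → p* = £77, q* = 224.
With the tax collected from producers, supply shifts: qs = 2(p − 33) + 70.
Solving gives q = 202 with buyers paying £99 and producers receiving £66 (the £33 wedge).
Burden on buyers: £22; on producers: £11. (They sum to £33.)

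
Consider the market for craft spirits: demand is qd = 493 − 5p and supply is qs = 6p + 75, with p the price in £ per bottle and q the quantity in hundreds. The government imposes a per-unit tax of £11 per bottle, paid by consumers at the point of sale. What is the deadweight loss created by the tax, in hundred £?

Deadweight loss = £165 hundred.

Without the tax, 493 − 5p = 6p + 75 gives 11p = 418, so p* = £38 and q* = 303.
With the tax collected from consumers, demand (in seller-price terms) shifts: qd = 493 − 5(p + 11).
New equilibrium: consumers pay £44, suppliers receive £33, q = 273. (Wedge: pb − ps = 11.)
Quantity falls by |ΔQ| = |303 − 273| = 30.
DWL = ½ · t · |ΔQ| = ½ · 11 · 30 = £165.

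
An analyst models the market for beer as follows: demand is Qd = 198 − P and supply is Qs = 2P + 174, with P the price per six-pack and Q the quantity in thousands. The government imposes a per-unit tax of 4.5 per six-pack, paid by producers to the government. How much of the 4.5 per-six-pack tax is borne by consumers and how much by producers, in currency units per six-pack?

Consumers bear 3 per six-pack; producers bear 1.5 per six-pack.

Before the tax: set 198 − P = 2P + 174 → P* = 8, Q* = 190.
With the tax collected from producers, supply shifts: Qs = 2(P − 4.5) + 174.
New equilibrium: consumers pay 11, producers receive 6.5, Q = 187. (Wedge: Pb − Ps = 4.5.)
Burden on consumers: 3; on producers: 1.5. (They sum to 4.5.)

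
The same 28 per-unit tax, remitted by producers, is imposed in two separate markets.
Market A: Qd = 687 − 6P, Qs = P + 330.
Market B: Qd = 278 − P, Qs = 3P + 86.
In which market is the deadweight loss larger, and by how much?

Market A, by 42.

Market A: pre-tax P* = 51, Q* = 381; post-tax Q = 357; deadweight loss = 336.
Market B: pre-tax P* = 48, Q* = 230; post-tax Q = 209; deadweight loss = 294.
Difference: 336 vs 294 → market A is larger by 42.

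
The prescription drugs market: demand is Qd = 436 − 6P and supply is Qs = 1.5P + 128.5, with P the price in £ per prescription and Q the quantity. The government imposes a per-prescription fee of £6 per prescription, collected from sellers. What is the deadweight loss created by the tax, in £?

Before the tax: set 436 − 6P = 1.5P + 128.5 → P* = £41, Q* = 190.
With the tax collected from sellers, supply shifts: Qs = 1.5(P − 6) + 128.5.
New equilibrium: buyers pay £42.2, sellers receive £36.2, Q = 182.8. (Wedge: Pb − Ps = 6.)
Quantity falls by |ΔQ| = |190 − 182.8| = 7.2.
DWL = ½ · t · |ΔQ| = ½ · 6 · 7.2 = £21.6.

Deadweight loss = £21.6.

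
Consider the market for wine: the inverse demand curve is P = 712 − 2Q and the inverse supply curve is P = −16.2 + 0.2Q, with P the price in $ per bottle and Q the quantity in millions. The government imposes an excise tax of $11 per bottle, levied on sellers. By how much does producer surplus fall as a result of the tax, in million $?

Inverting to Q(P) form: Qd = 356 − 0.5P; Qs = 5P + 81.
Without the tax, 356 − 0.5P = 5P + 81 gives 5.5P = 275, so P* = $50 and Q* = 331.
With the tax collected from sellers, supply shifts: Qs = 5(P − 11) + 81.
Solving gives Q = 326 with consumers paying $60 and sellers receiving $49 (the $11 wedge).
ΔPS is the trapezoid between Q = 326 and Q = 331 of height $1: ½ · (331 + 326) · 1 = $328.5.

Producer surplus falls by $328.5 million.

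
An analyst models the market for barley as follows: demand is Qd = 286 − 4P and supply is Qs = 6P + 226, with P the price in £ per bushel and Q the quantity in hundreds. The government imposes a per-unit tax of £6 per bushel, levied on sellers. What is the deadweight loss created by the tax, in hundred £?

Without the tax, 286 − 4P = 6P + 226 gives 10P = 60, so P* = £6 and Q* = 262.
With the tax collected from sellers, supply shifts: Qs = 6(P − 6) + 226.
Solving gives Q = 247.6 with consumers paying £9.6 and sellers receiving £3.6 (the £6 wedge).
Quantity falls by |ΔQ| = |262 − 247.6| = 14.4.
DWL = ½ · t · |ΔQ| = ½ · 6 · 14.4 = £43.2.

Deadweight loss = £43.2 hundred.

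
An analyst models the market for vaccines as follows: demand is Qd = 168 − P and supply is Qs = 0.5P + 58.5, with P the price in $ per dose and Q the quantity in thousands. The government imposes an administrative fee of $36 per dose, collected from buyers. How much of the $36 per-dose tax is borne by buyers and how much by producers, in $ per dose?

Buyers bear $12 per dose; producers bear $24 per dose.

Without the tax, 168 − P = 0.5P + 58.5 gives 1.5P = 109.5, so P* = $73 and Q* = 95.
With the tax collected from buyers, demand (in seller-price terms) shifts: Qd = 168 − (P + 36).
Solving gives Q = 83 with buyers paying $85 and producers receiving $49 (the $36 wedge).
Burden on buyers: $12; on producers: $24. (They sum to $36.)
The less price-elastic side of the market bears the larger share of a per-unit tax.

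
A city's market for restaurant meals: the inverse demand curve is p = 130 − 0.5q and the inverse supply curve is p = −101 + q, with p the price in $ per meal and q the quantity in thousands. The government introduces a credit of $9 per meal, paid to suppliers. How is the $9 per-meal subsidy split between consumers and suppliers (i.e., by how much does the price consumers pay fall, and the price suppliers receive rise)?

Consumers gain $3 per meal; suppliers gain $6 per meal.

Inverting to q(p) form: qd = 260 − 2p; qs = p + 101.
Before the subsidy: set 260 − 2p = p + 101 → p* = $53, q* = 154.
With a per-unit subsidy paid to suppliers, each receives p + 9 per unit sold, so supply becomes qs = (p + 9) + 101.
New equilibrium: consumers pay $50, suppliers receive $59, q = 160. (Wedge: pb − ps = −9.)
Gain to consumers: $3; to suppliers: $6. (They sum to $9.)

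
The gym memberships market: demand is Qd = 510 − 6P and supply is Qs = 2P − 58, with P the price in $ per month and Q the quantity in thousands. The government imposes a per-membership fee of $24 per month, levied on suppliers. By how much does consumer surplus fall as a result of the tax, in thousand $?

Consumer surplus falls by $396 thousand.

Before the tax: set 510 − 6P = 2P − 58 → P* = $71, Q* = 84.
With the tax collected from suppliers, supply shifts: Qs = 2(P − 24) − 58.
New equilibrium: consumers pay $77, suppliers receive $53, Q = 48. (Wedge: Pb − Ps = 24.)
ΔCS is the trapezoid between Q = 48 and Q = 84 of height $6: ½ · (84 + 48) · 6 = $396.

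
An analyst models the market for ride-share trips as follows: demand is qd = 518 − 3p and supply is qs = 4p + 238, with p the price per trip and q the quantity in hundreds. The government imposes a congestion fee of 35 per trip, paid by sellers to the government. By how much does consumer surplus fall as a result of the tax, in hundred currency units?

Before the tax: set 518 − 3p = 4p + 238 → p* = 40, q* = 398.
With the tax collected from sellers, supply shifts: qs = 4(p − 35) + 238.
New equilibrium: consumers pay 60, sellers receive 25, q = 338. (Wedge: pb − ps = 35.)
ΔCS is the trapezoid between Q = 338 and Q = 398 of height 20: ½ · (398 + 338) · 20 = 7360.

Consumer surplus falls by 7360 hundred.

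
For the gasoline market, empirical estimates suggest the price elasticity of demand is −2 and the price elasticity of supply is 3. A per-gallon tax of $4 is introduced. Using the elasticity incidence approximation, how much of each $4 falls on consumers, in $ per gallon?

Consumers bear ≈ $2.4 per gallon.

Incidence ratio: consumers' share ≈ εs / (εs + |εd|) = 3 / (3 + 2) = 0.6.
So consumers bear ≈ 0.6 × $4 = $2.4; sellers bear $1.6.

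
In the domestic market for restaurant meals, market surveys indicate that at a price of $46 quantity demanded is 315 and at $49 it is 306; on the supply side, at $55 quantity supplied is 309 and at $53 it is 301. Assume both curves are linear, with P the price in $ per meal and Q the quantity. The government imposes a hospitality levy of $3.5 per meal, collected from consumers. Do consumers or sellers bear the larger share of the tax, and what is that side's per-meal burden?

Demand slope: (306 − 315)/(49 − 46) = -3, so Qd = 453 − 3P.
Supply slope: (301 − 309)/(53 − 55) = 4, so Qs = 4P + 89.
Before the tax: set 453 − 3P = 4P + 89 → P* = $52, Q* = 297.
With the tax collected from consumers, demand (in seller-price terms) shifts: Qd = 453 − 3(P + 3.5).
Solving gives Q = 291 with consumers paying $54 and sellers receiving $50.5 (the $3.5 wedge).
Per-meal burden: consumers $2, sellers $1.5.
Consumers take the larger share because demand is less price-elastic here (demand slope 3 vs supply slope 4).
The less price-elastic side of the market bears the larger share of a per-unit tax.

Consumers bear the larger share: $2 per meal.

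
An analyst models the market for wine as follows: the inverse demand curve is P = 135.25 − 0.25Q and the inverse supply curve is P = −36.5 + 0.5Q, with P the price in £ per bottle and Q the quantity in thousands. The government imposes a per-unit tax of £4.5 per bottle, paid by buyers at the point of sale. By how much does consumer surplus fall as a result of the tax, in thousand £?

Consumer surplus falls by £339 thousand.

Rewrite in direct form: Qd = 541 − 4P and Qs = 2P + 73.
Before the tax: set 541 − 4P = 2P + 73 → P* = £78, Q* = 229.
With the tax collected from buyers, demand (in seller-price terms) shifts: Qd = 541 − 4(P + 4.5).
Solving gives Q = 223 with buyers paying £79.5 and suppliers receiving £75 (the £4.5 wedge).
ΔCS is the trapezoid between Q = 223 and Q = 229 of height £1.5: ½ · (229 + 223) · 1.5 = £339.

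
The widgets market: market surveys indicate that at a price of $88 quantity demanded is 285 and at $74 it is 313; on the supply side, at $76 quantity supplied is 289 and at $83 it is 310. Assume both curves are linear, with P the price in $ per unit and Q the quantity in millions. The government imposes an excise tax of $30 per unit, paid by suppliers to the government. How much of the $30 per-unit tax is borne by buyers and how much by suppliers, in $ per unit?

Buyers bear $18 per unit; suppliers bear $12 per unit.

Demand slope: (313 − 285)/(74 − 88) = -2, so Qd = 461 − 2P.
Supply slope: (310 − 289)/(83 − 76) = 3, so Qs = 3P + 61.
Without the tax, 461 − 2P = 3P + 61 gives 5P = 400, so P* = $80 and Q* = 301.
With the tax collected from suppliers, supply shifts: Qs = 3(P − 30) + 61.
New equilibrium: buyers pay $98, suppliers receive $68, Q = 265. (Wedge: Pb − Ps = 30.)
Burden on buyers: $18; on suppliers: $12. (They sum to $30.)
The less price-elastic side of the market bears the larger share of a per-unit tax.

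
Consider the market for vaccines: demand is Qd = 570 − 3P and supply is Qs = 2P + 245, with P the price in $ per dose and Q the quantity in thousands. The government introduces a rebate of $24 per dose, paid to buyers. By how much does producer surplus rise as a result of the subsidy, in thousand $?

Without the subsidy, 570 − 3P = 2P + 245 gives 5P = 325, so P* = $65 and Q* = 375.
With a per-unit subsidy paid to buyers, each effectively pays P − 24, so demand becomes Qd = 570 − 3(P − 24).
New equilibrium: buyers pay $55.4, suppliers receive $79.4, Q = 403.8. (Wedge: Pb − Ps = −24.)
ΔPS is the trapezoid between Q = 403.8 and Q = 375 of height $14.4: ½ · (375 + 403.8) · 14.4 = $5607.36.

Producer surplus rises by $5607.36 thousand.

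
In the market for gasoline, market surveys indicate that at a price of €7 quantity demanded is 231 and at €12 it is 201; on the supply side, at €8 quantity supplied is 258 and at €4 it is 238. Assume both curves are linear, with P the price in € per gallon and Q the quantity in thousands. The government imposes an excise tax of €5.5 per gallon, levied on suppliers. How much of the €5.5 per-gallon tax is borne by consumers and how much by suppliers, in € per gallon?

Demand slope: (201 − 231)/(12 − 7) = -6, so Qd = 273 − 6P.
Supply slope: (238 − 258)/(4 − 8) = 5, so Qs = 5P + 218.
Without the tax, 273 − 6P = 5P + 218 gives 11P = 55, so P* = €5 and Q* = 243.
With the tax collected from suppliers, supply shifts: Qs = 5(P − 5.5) + 218.
New equilibrium: consumers pay €7.5, suppliers receive €2, Q = 228. (Wedge: Pb − Ps = 5.5.)
Burden on consumers: €2.5; on suppliers: €3. (They sum to €5.5.)
The less price-elastic side of the market bears the larger share of a per-unit tax.

Consumers bear €2.5 per gallon; suppliers bear €3 per gallon.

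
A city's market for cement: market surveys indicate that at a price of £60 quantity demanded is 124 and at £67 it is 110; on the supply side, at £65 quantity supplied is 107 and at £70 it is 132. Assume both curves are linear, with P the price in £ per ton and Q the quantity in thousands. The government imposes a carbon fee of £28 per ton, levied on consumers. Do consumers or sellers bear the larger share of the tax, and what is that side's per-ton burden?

Demand slope: (110 − 124)/(67 − 60) = -2, so Qd = 244 − 2P.
Supply slope: (132 − 107)/(70 − 65) = 5, so Qs = 5P − 218.
Before the tax: set 244 − 2P = 5P − 218 → P* = £66, Q* = 112.
With the tax collected from consumers, demand (in seller-price terms) shifts: Qd = 244 − 2(P + 28).
New equilibrium: consumers pay £86, sellers receive £58, Q = 72. (Wedge: Pb − Ps = 28.)
Per-ton burden: consumers £20, sellers £8.
Consumers take the larger share because demand is less price-elastic here (demand slope 2 vs supply slope 5).

Consumers bear the larger share: £20 per ton.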